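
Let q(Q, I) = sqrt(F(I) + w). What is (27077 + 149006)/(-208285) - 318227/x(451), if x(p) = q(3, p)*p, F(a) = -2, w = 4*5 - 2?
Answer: -6054505857/34158740 ≈ -177.25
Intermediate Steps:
w = 18 (w = 20 - 2 = 18)
q(Q, I) = 4 (q(Q, I) = sqrt(-2 + 18) = sqrt(16) = 4)
x(p) = 4*p
(27077 + 149006)/(-208285) - 318227/x(451) = (27077 + 149006)/(-208285) - 318227/(4*451) = 176083*(-1/208285) - 318227/1804 = -176083/208285 - 318227*1/1804 = -176083/208285 - 318227/1804 = -6054505857/34158740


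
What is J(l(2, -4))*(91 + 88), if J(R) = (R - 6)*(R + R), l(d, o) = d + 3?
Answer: -1790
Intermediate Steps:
l(d, o) = 3 + d
J(R) = 2*R*(-6 + R) (J(R) = (-6 + R)*(2*R) = 2*R*(-6 + R))
J(l(2, -4))*(91 + 88) = (2*(3 + 2)*(-6 + (3 + 2)))*(91 + 88) = (2*5*(-6 + 5))*179 = (2*5*(-1))*179 = -10*179 = -1790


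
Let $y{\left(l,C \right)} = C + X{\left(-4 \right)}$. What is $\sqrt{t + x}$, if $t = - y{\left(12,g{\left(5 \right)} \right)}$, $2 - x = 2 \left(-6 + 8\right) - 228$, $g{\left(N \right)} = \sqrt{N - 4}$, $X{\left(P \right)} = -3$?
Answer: $2 \sqrt{57} \approx 15.1$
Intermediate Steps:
$g{\left(N \right)} = \sqrt{-4 + N}$
$x = 226$ ($x = 2 - \left(2 \left(-6 + 8\right) - 228\right) = 2 - \left(2 \cdot 2 - 228\right) = 2 - \left(4 - 228\right) = 2 - -224 = 2 + 224 = 226$)
$y{\left(l,C \right)} = -3 + C$ ($y{\left(l,C \right)} = C - 3 = -3 + C$)
$t = 2$ ($t = - (-3 + \sqrt{-4 + 5}) = - (-3 + \sqrt{1}) = - (-3 + 1) = \left(-1\right) \left(-2\right) = 2$)
$\sqrt{t + x} = \sqrt{2 + 226} = \sqrt{228} = 2 \sqrt{57}$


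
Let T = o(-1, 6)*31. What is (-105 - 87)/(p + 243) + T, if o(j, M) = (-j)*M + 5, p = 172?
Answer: 141323/415 ≈ 340.54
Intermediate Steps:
o(j, M) = 5 - M*j (o(j, M) = -M*j + 5 = 5 - M*j)
T = 341 (T = (5 - 1*6*(-1))*31 = (5 + 6)*31 = 11*31 = 341)
(-105 - 87)/(p + 243) + T = (-105 - 87)/(172 + 243) + 341 = -192/415 + 341 = 141323/415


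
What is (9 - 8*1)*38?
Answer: 38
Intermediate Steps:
(9 - 8*1)*38 = (9 - 8)*38 = 1*38 = 38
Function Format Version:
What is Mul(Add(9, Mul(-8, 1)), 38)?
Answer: 38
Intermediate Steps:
Mul(Add(9, Mul(-8, 1)), 38) = Mul(Add(9, -8), 38) = Mul(1, 38) = 38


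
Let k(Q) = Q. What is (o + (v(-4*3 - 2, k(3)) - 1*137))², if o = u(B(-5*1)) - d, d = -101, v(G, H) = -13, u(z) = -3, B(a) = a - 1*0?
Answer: 2704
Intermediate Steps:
B(a) = a (B(a) = a + 0 = a)
o = 98 (o = -3 - 1*(-101) = -3 + 101 = 98)
(o + (v(-4*3 - 2, k(3)) - 1*137))² = (98 + (-13 - 1*137))² = (98 + (-13 - 137))² = (98 - 150)² = (-52)² = 2704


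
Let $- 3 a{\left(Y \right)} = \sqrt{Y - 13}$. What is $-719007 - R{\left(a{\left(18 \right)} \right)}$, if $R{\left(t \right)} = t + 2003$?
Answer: $-721010 + \frac{\sqrt{5}}{3} \approx -7.2101 \cdot 10^{5}$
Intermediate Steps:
$a{\left(Y \right)} = - \frac{\sqrt{-13 + Y}}{3}$ ($a{\left(Y \right)} = - \frac{\sqrt{Y - 13}}{3} = - \frac{\sqrt{-13 + Y}}{3}$)
$R{\left(t \right)} = 2003 + t$
$-719007 - R{\left(a{\left(18 \right)} \right)} = -719007 - \left(2003 - \frac{\sqrt{-13 + 18}}{3}\right) = -719007 - \left(2003 - \frac{\sqrt{5}}{3}\right) = -721010 + \frac{\sqrt{5}}{3}$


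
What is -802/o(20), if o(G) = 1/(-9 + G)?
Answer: -8822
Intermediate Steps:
-802/o(20) = -802/(1/(-9 + 20)) = -802/(1/11) = -802/1/11 = -802*11 = -8822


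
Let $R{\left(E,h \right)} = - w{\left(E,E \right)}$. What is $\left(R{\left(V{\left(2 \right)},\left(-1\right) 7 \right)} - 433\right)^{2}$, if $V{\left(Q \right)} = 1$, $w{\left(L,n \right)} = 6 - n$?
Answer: $191844$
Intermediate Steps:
$R{\left(E,h \right)} = -6 + E$ ($R{\left(E,h \right)} = - (6 - E) = -6 + E$)
$\left(R{\left(V{\left(2 \right)},\left(-1\right) 7 \right)} - 433\right)^{2} = \left(\left(-6 + 1\right) - 433\right)^{2} = \left(-5 - 433\right)^{2} = \left(-438\right)^{2} = 191844$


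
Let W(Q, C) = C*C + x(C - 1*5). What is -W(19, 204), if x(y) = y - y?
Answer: -41616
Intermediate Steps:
x(y) = 0
W(Q, C) = C**2 (W(Q, C) = C*C + 0 = C**2 + 0 = C**2)
-W(19, 204) = -1*204**2 = -1*41616 = -41616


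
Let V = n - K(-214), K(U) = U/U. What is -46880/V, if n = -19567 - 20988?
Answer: 11720/10139 ≈ 1.1559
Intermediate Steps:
K(U) = 1
n = -40555
V = -40556 (V = -40555 - 1*1 = -40555 - 1 = -40556)
-46880/V = -46880/(-40556) = -46880*(-1/40556) = 11720/10139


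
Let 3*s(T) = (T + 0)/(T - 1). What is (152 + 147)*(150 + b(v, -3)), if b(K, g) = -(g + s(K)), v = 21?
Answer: 912847/20 ≈ 45642.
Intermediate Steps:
s(T) = T/(3*(-1 + T)) (s(T) = ((T + 0)/(T - 1))/3 = (T/(-1 + T))/3 = T/(3*(-1 + T)))
b(K, g) = -g - K/(3*(-1 + K)) (b(K, g) = -(g + K/(3*(-1 + K))) = -g - K/(3*(-1 + K)))
(152 + 147)*(150 + b(v, -3)) = (152 + 147)*(150 + (-⅓*21 - 1*(-3)*(-1 + 21))/(-1 + 21)) = 299*(150 + (-7 - 1*(-3)*20)/20) = 299*(150 + (-7 + 60)/20) = 299*(150 + (1/20)*53) = 299*(150 + 53/20) = 299*(3053/20) = 912847/20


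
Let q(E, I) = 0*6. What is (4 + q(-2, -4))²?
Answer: 16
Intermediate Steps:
q(E, I) = 0
(4 + q(-2, -4))² = (4 + 0)² = 4² = 16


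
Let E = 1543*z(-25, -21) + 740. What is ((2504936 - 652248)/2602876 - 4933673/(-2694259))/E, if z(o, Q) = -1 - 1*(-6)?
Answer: 891668018087/2964670538075711 ≈ 0.00030076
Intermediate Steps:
z(o, Q) = 5 (z(o, Q) = -1 + 6 = 5)
E = 8455 (E = 1543*5 + 740 = 7715 + 740 = 8455)
((2504936 - 652248)/2602876 - 4933673/(-2694259))/E = ((2504936 - 652248)/2602876 - 4933673/(-2694259))/8455 = (1852688*(1/2602876) - 4933673*(-1/2694259))*(1/8455) = (463172/650719 + 4933673/2694259)*(1/8455) = (4458340090435/1753205522221)*(1/8455) = 891668018087/2964670538075711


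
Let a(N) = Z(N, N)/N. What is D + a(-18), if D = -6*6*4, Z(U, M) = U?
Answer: -143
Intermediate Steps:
D = -144 (D = -36*4 = -144)
a(N) = 1 (a(N) = N/N = 1)
D + a(-18) = -144 + 1 = -143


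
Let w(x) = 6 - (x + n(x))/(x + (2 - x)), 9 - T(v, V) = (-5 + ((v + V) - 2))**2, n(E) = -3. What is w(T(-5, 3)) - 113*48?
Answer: -10761/2 ≈ -5380.5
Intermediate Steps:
T(v, V) = 9 - (-7 + V + v)**2 (T(v, V) = 9 - (-5 + ((v + V) - 2))**2 = 9 - (-5 + ((V + v) - 2))**2 = 9 - (-5 + (-2 + V + v))**2 = 9 - (-7 + V + v)**2)
w(x) = 15/2 - x/2 (w(x) = 6 - (x - 3)/(x + (2 - x)) = 6 - (-3 + x)/2 = 6 - (-3/2 + x/2) = 6 + (3/2 - x/2) = 15/2 - x/2)
w(T(-5, 3)) - 113*48 = (15/2 - (9 - (-7 + 3 - 5)**2)/2) - 113*48 = (15/2 - (9 - 1*(-9)**2)/2) - 5424 = (15/2 - (9 - 1*81)/2) - 5424 = (15/2 - (9 - 81)/2) - 5424 = (15/2 - 1/2*(-72)) - 5424 = (15/2 + 36) - 5424 = 87/2 - 5424 = -10761/2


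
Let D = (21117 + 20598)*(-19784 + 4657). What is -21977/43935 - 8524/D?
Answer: -924507578903/1848265795845 ≈ -0.50020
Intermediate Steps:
D = -631022805 (D = 41715*(-15127) = -631022805)
-21977/43935 - 8524/D = -21977/43935 - 8524/(-631022805) = -21977*1/43935 - 8524*(-1/631022805) = -21977/43935 + 8524/631022805 = -924507578903/1848265795845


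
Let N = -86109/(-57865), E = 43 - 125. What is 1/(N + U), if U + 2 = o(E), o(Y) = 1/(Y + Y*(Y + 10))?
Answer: -4744930/2428107 ≈ -1.9542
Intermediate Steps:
E = -82
N = 86109/57865 (N = -86109*(-1/57865) = 86109/57865 ≈ 1.4881)
o(Y) = 1/(Y + Y*(10 + Y))
U = -11643/5822 (U = -2 + 1/((-82)*(11 - 82)) = -2 - 1/82/(-71) = -2 - 1/82*(-1/71) = -2 + 1/5822 = -11643/5822 ≈ -1.9998)
1/(N + U) = 1/(86109/57865 - 11643/5822) = 1/(-2428107/4744930) = -4744930/2428107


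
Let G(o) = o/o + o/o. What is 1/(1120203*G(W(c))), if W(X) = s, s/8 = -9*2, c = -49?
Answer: 1/2240406 ≈ 4.4635e-7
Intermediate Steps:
s = -144 (s = 8*(-9*2) = 8*(-18) = -144)
W(X) = -144
G(o) = 2 (G(o) = 1 + 1 = 2)
1/(1120203*G(W(c))) = 1/(1120203*2) = (1/1120203)*(½) = 1/2240406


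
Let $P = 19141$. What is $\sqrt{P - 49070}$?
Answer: $173 i \approx 173.0 i$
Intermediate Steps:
$\sqrt{P - 49070} = \sqrt{19141 - 49070} = \sqrt{-29929} = 173 i$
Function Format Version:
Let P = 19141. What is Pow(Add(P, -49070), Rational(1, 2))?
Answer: Mul(173, I) ≈ Mul(173.00, I)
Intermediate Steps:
Pow(Add(P, -49070), Rational(1, 2)) = Pow(Add(19141, -49070), Rational(1, 2)) = Pow(-29929, Rational(1, 2)) = Mul(173, I)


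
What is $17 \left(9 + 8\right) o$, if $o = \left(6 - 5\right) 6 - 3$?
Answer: $867$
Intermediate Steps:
$o = 3$ ($o = \left(6 - 5\right) 6 - 3 = 1 \cdot 6 - 3 = 6 - 3 = 3$)
$17 \left(9 + 8\right) o = 17 \left(9 + 8\right) 3 = 17 \cdot 17 \cdot 3 = 289 \cdot 3 = 867$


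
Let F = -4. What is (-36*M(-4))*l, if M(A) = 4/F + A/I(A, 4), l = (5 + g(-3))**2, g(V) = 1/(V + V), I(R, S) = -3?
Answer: -841/3 ≈ -280.33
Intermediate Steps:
g(V) = 1/(2*V)
l = 841/36 (l = (5 + (1/2)/(-3))**2 = (5 + (1/2)*(-1/3))**2 = (5 - 1/6)**2 = (29/6)**2 = 841/36 ≈ 23.361)
M(A) = -1 - A/3 (M(A) = 4/(-4) + A/(-3) = 4*(-1/4) + A*(-1/3) = -1 - A/3)
(-36*M(-4))*l = -36*(-1 - 1/3*(-4))*(841/36) = -36*(-1 + 4/3)*(841/36) = -36*1/3*(841/36) = -12*841/36 = -841/3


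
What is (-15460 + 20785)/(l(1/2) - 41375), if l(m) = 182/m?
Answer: -5325/41011 ≈ -0.12984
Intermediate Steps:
(-15460 + 20785)/(l(1/2) - 41375) = (-15460 + 20785)/(182/(1/2) - 41375) = 5325/(182/(½) - 41375) = 5325/(182*2 - 41375) = 5325/(364 - 41375) = 5325/(-41011) = 5325*(-1/41011) = -5325/41011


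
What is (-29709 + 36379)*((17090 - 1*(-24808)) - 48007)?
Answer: -40747030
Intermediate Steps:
(-29709 + 36379)*((17090 - 1*(-24808)) - 48007) = 6670*((17090 + 24808) - 48007) = 6670*(41898 - 48007) = 6670*(-6109) = -40747030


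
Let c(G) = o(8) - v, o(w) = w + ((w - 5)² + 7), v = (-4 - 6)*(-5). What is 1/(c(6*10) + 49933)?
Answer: 1/49907 ≈ 2.0037e-5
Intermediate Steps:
v = 50 (v = -10*(-5) = 50)
o(w) = 7 + w + (-5 + w)² (o(w) = w + ((-5 + w)² + 7) = w + (7 + (-5 + w)²) = 7 + w + (-5 + w)²)
c(G) = -26 (c(G) = (7 + 8 + (-5 + 8)²) - 1*50 = (7 + 8 + 3²) - 50 = (7 + 8 + 9) - 50 = 24 - 50 = -26)
1/(c(6*10) + 49933) = 1/(-26 + 49933) = 1/49907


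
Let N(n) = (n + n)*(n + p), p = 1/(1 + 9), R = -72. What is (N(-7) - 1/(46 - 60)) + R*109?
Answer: -542593/70 ≈ -7751.3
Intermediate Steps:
p = 1/10 ≈ 0.10000
N(n) = 2*n*(1/10 + n) (N(n) = (n + n)*(n + 1/10) = (2*n)*(1/10 + n) = 2*n*(1/10 + n))
(N(-7) - 1/(46 - 60)) + R*109 = ((1/5)*(-7)*(1 + 10*(-7)) - 1/(46 - 60)) - 72*109 = ((1/5)*(-7)*(1 - 70) - 1/(-14)) - 7848 = ((1/5)*(-7)*(-69) - 1*(-1/14)) - 7848 = (483/5 + 1/14) - 7848 = 6767/70 - 7848 = -542593/70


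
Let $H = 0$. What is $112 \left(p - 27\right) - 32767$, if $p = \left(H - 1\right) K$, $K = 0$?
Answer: $-35791$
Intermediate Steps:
$p = 0$ ($p = \left(0 - 1\right) 0 = \left(-1\right) 0 = 0$)
$112 \left(p - 27\right) - 32767 = 112 \left(0 - 27\right) - 32767 = 112 \left(-27\right) - 32767 = -3024 - 32767 = -35791$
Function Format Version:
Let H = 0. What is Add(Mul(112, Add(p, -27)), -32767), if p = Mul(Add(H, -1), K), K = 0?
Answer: -35791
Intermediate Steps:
p = 0 (p = Mul(Add(0, -1), 0) = Mul(-1, 0) = 0)
Add(Mul(112, Add(p, -27)), -32767) = Add(Mul(112, Add(0, -27)), -32767) = Add(Mul(112, -27), -32767) = Add(-3024, -32767) = -35791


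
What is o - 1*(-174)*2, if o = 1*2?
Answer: 350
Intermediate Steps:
o = 2
o - 1*(-174)*2 = 2 - 1*(-174)*2 = 2 + 174*2 = 2 + 348 = 350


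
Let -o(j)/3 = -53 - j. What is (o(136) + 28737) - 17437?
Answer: 11867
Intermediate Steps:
o(j) = 159 + 3*j (o(j) = -3*(-53 - j) = 159 + 3*j)
(o(136) + 28737) - 17437 = ((159 + 3*136) + 28737) - 17437 = ((159 + 408) + 28737) - 17437 = (567 + 28737) - 17437 = 29304 - 17437 = 11867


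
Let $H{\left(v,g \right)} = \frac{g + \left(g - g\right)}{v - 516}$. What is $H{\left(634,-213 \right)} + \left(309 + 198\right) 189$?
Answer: $\frac{11306901}{118} \approx 95821.0$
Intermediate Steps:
$H{\left(v,g \right)} = \frac{g}{-516 + v}$ ($H{\left(v,g \right)} = \frac{g + 0}{-516 + v} = \frac{g}{-516 + v}$)
$H{\left(634,-213 \right)} + \left(309 + 198\right) 189 = - \frac{213}{-516 + 634} + \left(309 + 198\right) 189 = - \frac{213}{118} + 507 \cdot 189 = \left(-213\right) \frac{1}{118} + 95823 = - \frac{213}{118} + 95823 = \frac{11306901}{118}$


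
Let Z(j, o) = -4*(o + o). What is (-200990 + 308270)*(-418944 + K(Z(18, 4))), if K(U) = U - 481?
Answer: -44999346960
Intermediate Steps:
Z(j, o) = -8*o
K(U) = -481 + U
(-200990 + 308270)*(-418944 + K(Z(18, 4))) = (-200990 + 308270)*(-418944 + (-481 - 8*4)) = 107280*(-418944 + (-481 - 32)) = 107280*(-418944 - 513) = 107280*(-419457) = -44999346960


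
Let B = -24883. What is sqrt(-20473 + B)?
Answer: 2*I*sqrt(11339) ≈ 212.97*I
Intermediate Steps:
sqrt(-20473 + B) = sqrt(-20473 - 24883) = sqrt(-45356) = 2*I*sqrt(11339)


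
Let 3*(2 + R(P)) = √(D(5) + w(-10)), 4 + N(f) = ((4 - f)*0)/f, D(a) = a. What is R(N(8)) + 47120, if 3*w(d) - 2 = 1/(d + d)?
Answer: 47118 + √565/30 ≈ 47119.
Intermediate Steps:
w(d) = ⅔ + 1/(6*d) (w(d) = ⅔ + 1/(3*(d + d)) = ⅔ + 1/(3*((2*d))) = ⅔ + (1/(2*d))/3 = ⅔ + 1/(6*d))
N(f) = -4 (N(f) = -4 + ((4 - f)*0)/f = -4 + 0/f = -4 + 0 = -4)
R(P) = -2 + √565/30 (R(P) = -2 + √(5 + (⅙)*(1 + 4*(-10))/(-10))/3 = -2 + √(5 + (⅙)*(-⅒)*(1 - 40))/3 = -2 + √(5 + (⅙)*(-⅒)*(-39))/3 = -2 + √(5 + 13/20)/3 = -2 + √(113/20)/3 = -2 + (√565/10)/3 = -2 + √565/30)
R(N(8)) + 47120 = (-2 + √565/30) + 47120 = 47118 + √565/30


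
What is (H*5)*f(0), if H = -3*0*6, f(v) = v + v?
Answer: 0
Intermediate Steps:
f(v) = 2*v
H = 0 (H = 0*6 = 0)
(H*5)*f(0) = (0*5)*(2*0) = 0*0 = 0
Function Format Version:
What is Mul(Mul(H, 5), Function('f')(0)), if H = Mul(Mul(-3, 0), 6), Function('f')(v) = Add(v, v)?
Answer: 0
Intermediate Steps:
Function('f')(v) = Mul(2, v)
H = 0 (H = Mul(0, 6) = 0)
Mul(Mul(H, 5), Function('f')(0)) = Mul(Mul(0, 5), Mul(2, 0)) = Mul(0, 0) = 0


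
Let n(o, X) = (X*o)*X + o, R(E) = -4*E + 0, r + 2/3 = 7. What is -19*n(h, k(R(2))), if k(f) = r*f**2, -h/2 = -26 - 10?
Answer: -224757080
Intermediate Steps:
r = 19/3 (r = -2/3 + 7 = 19/3 ≈ 6.3333)
R(E) = -4*E
h = 72 (h = -2*(-26 - 10) = -2*(-36) = 72)
k(f) = 19*f**2/3
n(o, X) = o + o*X**2 (n(o, X) = o*X**2 + o = o + o*X**2)
-19*n(h, k(R(2))) = -1368*(1 + (19*(-4*2)**2/3)**2) = -1368*(1 + ((19/3)*(-8)**2)**2) = -1368*(1 + ((19/3)*64)**2) = -1368*(1 + (1216/3)**2) = -1368*(1 + 1478656/9) = -1368*1478665/9 = -19*11829320 = -224757080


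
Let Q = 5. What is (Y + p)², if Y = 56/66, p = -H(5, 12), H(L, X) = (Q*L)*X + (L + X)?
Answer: 108847489/1089 ≈ 99952.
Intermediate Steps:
H(L, X) = L + X + 5*L*X (H(L, X) = (5*L)*X + (L + X) = 5*L*X + (L + X) = L + X + 5*L*X)
p = -317 (p = -(5 + 12 + 5*5*12) = -(5 + 12 + 300) = -1*317 = -317)
Y = 28/33 (Y = 56*(1/66) = 28/33 ≈ 0.84848)
(Y + p)² = (28/33 - 317)² = (-10433/33)² = 108847489/1089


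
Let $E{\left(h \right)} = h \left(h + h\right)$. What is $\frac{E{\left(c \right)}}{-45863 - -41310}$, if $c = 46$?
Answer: $- \frac{4232}{4553} \approx -0.9295$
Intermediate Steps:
$E{\left(h \right)} = 2 h^{2}$ ($E{\left(h \right)} = h 2 h = 2 h^{2}$)
$\frac{E{\left(c \right)}}{-45863 - -41310} = \frac{2 \cdot 46^{2}}{-45863 - -41310} = \frac{2 \cdot 2116}{-45863 + 41310} = \frac{4232}{-4553} = 4232 \left(- \frac{1}{4553}\right) = - \frac{4232}{4553}$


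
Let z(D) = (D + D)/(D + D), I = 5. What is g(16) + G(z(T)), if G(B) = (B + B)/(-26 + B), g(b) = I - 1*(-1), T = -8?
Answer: 148/25 ≈ 5.9200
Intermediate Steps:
z(D) = 1 (z(D) = (2*D)/((2*D)) = (2*D)*(1/(2*D)) = 1)
g(b) = 6 (g(b) = 5 - 1*(-1) = 5 + 1 = 6)
G(B) = 2*B/(-26 + B) (G(B) = (2*B)/(-26 + B) = 2*B/(-26 + B))
g(16) + G(z(T)) = 6 + 2*1/(-26 + 1) = 6 + 2*1/(-25) = 6 + 2*1*(-1/25) = 6 - 2/25 = 148/25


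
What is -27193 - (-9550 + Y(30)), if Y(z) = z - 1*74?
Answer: -17599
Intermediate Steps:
Y(z) = -74 + z (Y(z) = z - 74 = -74 + z)
-27193 - (-9550 + Y(30)) = -27193 - (-9550 + (-74 + 30)) = -27193 - (-9550 - 44) = -27193 - 1*(-9594) = -27193 + 9594 = -17599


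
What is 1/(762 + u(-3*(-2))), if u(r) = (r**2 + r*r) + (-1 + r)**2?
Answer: 1/859 ≈ 0.0011641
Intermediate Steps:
u(r) = (-1 + r)**2 + 2*r**2 (u(r) = (r**2 + r**2) + (-1 + r)**2 = 2*r**2 + (-1 + r)**2 = (-1 + r)**2 + 2*r**2)
1/(762 + u(-3*(-2))) = 1/(762 + ((-1 - 3*(-2))**2 + 2*(-3*(-2))**2)) = 1/(762 + ((-1 + 6)**2 + 2*6**2)) = 1/(762 + (5**2 + 2*36)) = 1/(762 + (25 + 72)) = 1/(762 + 97) = 1/859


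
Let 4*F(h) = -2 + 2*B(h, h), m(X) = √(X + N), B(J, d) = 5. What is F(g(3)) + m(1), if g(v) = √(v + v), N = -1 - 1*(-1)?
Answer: 3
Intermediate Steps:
N = 0 (N = -1 + 1 = 0)
m(X) = √X (m(X) = √(X + 0) = √X)
g(v) = √2*√v (g(v) = √(2*v) = √2*√v)
F(h) = 2 (F(h) = (-2 + 2*5)/4 = (-2 + 10)/4 = (¼)*8 = 2)
F(g(3)) + m(1) = 2 + √1 = 2 + 1 = 3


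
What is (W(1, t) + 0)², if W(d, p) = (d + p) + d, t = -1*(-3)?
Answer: 25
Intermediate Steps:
t = 3
W(d, p) = p + 2*d
(W(1, t) + 0)² = ((3 + 2*1) + 0)² = ((3 + 2) + 0)² = (5 + 0)² = 5² = 25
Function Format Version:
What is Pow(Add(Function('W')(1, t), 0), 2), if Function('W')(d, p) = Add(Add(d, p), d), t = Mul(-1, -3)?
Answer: 25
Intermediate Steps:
t = 3
Function('W')(d, p) = Add(p, Mul(2, d))
Pow(Add(Function('W')(1, t), 0), 2) = Pow(Add(Add(3, Mul(2, 1)), 0), 2) = Pow(Add(Add(3, 2), 0), 2) = Pow(Add(5, 0), 2) = Pow(5, 2) = 25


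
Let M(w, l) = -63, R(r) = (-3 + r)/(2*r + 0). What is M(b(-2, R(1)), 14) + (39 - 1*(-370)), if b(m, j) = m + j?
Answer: 346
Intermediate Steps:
R(r) = (-3 + r)/(2*r) (R(r) = (-3 + r)/((2*r)) = (-3 + r)*(1/(2*r)) = (-3 + r)/(2*r))
b(m, j) = j + m
M(b(-2, R(1)), 14) + (39 - 1*(-370)) = -63 + (39 - 1*(-370)) = -63 + (39 + 370) = -63 + 409 = 346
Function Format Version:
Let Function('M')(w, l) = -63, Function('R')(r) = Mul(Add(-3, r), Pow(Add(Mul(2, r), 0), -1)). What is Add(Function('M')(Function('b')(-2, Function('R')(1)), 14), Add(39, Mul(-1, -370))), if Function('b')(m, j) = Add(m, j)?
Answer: 346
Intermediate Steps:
Function('R')(r) = Mul(Rational(1, 2), Pow(r, -1), Add(-3, r)) (Function('R')(r) = Mul(Add(-3, r), Pow(Mul(2, r), -1)) = Mul(Add(-3, r), Mul(Rational(1, 2), Pow(r, -1))) = Mul(Rational(1, 2), Pow(r, -1), Add(-3, r)))
Function('b')(m, j) = Add(j, m)
Add(Function('M')(Function('b')(-2, Function('R')(1)), 14), Add(39, Mul(-1, -370))) = Add(-63, Add(39, Mul(-1, -370))) = Add(-63, Add(39, 370)) = Add(-63, 409) = 346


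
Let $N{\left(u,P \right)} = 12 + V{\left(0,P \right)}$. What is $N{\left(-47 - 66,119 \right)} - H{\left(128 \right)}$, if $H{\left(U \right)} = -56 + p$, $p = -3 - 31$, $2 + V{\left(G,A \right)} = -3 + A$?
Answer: $216$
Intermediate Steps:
$V{\left(G,A \right)} = -5 + A$ ($V{\left(G,A \right)} = -2 + \left(-3 + A\right) = -5 + A$)
$p = -34$ ($p = -3 - 31 = -34$)
$H{\left(U \right)} = -90$ ($H{\left(U \right)} = -56 - 34 = -90$)
$N{\left(u,P \right)} = 7 + P$ ($N{\left(u,P \right)} = 12 + \left(-5 + P\right) = 7 + P$)
$N{\left(-47 - 66,119 \right)} - H{\left(128 \right)} = \left(7 + 119\right) - -90 = 126 + 90 = 216$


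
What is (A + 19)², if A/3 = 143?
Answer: 200704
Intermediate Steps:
A = 429 (A = 3*143 = 429)
(A + 19)² = (429 + 19)² = 448² = 200704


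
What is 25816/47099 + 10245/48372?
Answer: 577100269/759424276 ≈ 0.75992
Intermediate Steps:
25816/47099 + 10245/48372 = 25816*(1/47099) + 10245*(1/48372) = 25816/47099 + 3415/16124 = 577100269/759424276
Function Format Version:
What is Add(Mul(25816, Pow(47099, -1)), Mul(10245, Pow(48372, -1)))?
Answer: Rational(577100269, 759424276) ≈ 0.75992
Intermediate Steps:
Add(Mul(25816, Pow(47099, -1)), Mul(10245, Pow(48372, -1))) = Add(Mul(25816, Rational(1, 47099)), Mul(10245, Rational(1, 48372))) = Add(Rational(25816, 47099), Rational(3415, 16124)) = Rational(577100269, 759424276)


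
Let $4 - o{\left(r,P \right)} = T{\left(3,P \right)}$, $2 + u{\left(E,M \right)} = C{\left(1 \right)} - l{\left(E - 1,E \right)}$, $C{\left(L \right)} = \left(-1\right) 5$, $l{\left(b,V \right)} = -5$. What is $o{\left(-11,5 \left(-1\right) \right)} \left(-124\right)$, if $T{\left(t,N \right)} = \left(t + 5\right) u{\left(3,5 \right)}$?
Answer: $-2480$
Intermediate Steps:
$C{\left(L \right)} = -5$
$u{\left(E,M \right)} = -2$ ($u{\left(E,M \right)} = -2 - 0 = -2 + \left(-5 + 5\right) = -2 + 0 = -2$)
$T{\left(t,N \right)} = -10 - 2 t$ ($T{\left(t,N \right)} = \left(t + 5\right) \left(-2\right) = \left(5 + t\right) \left(-2\right) = -10 - 2 t$)
$o{\left(r,P \right)} = 20$ ($o{\left(r,P \right)} = 4 - \left(-10 - 6\right) = 4 - -16 = 4 + 16 = 20$)
$o{\left(-11,5 \left(-1\right) \right)} \left(-124\right) = 20 \left(-124\right) = -2480$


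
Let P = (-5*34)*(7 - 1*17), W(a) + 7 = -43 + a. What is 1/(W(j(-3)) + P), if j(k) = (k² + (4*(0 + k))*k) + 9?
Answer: 1/1704 ≈ 0.00058685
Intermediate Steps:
j(k) = 9 + 5*k² (j(k) = (k² + (4*k)*k) + 9 = (k² + 4*k²) + 9 = 5*k² + 9 = 9 + 5*k²)
W(a) = -50 + a (W(a) = -7 + (-43 + a) = -50 + a)
P = 1700 (P = -170*(7 - 17) = -170*(-10) = 1700)
1/(W(j(-3)) + P) = 1/((-50 + (9 + 5*(-3)²)) + 1700) = 1/((-50 + (9 + 5*9)) + 1700) = 1/((-50 + (9 + 45)) + 1700) = 1/((-50 + 54) + 1700) = 1/(4 + 1700) = 1/1704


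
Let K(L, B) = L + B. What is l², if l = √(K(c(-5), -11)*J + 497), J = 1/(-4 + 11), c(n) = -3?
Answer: 495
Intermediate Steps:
J = ⅐ (J = 1/7 = ⅐ ≈ 0.14286)
K(L, B) = B + L
l = 3*√55 (l = √((-11 - 3)*(⅐) + 497) = √(-14*⅐ + 497) = √(-2 + 497) = √495 = 3*√55 ≈ 22.249)
l² = (3*√55)² = 495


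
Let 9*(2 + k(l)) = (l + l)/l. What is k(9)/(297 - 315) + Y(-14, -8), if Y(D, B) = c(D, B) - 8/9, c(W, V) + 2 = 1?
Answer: -145/81 ≈ -1.7901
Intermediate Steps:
c(W, V) = -1 (c(W, V) = -2 + 1 = -1)
Y(D, B) = -17/9 (Y(D, B) = -1 - 8/9 = -17/9)
k(l) = -16/9 (k(l) = -2 + ((l + l)/l)/9 = -2 + ((2*l)/l)/9 = -2 + (1/9)*2 = -2 + 2/9 = -16/9)
k(9)/(297 - 315) + Y(-14, -8) = -16/(9*(297 - 315)) - 17/9 = -16/9/(-18) - 17/9 = -16/9*(-1/18) - 17/9 = 8/81 - 17/9 = -145/81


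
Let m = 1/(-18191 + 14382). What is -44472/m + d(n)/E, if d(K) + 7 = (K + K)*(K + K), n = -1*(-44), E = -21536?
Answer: 3648065902791/21536 ≈ 1.6939e+8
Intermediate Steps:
n = 44
m = -1/3809 (m = 1/(-3809) = -1/3809 ≈ -0.00026254)
d(K) = -7 + 4*K**2 (d(K) = -7 + (K + K)*(K + K) = -7 + (2*K)*(2*K) = -7 + 4*K**2)
-44472/m + d(n)/E = -44472/(-1/3809) + (-7 + 4*44**2)/(-21536) = -44472*(-3809) + (-7 + 4*1936)*(-1/21536) = 169393848 + (-7 + 7744)*(-1/21536) = 169393848 + 7737*(-1/21536) = 169393848 - 7737/21536 = 3648065902791/21536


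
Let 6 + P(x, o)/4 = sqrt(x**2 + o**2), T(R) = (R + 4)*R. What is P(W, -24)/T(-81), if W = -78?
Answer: -8/2079 + 8*sqrt(185)/2079 ≈ 0.048491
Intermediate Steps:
T(R) = R*(4 + R) (T(R) = (4 + R)*R = R*(4 + R))
P(x, o) = -24 + 4*sqrt(o**2 + x**2) (P(x, o) = -24 + 4*sqrt(x**2 + o**2) = -24 + 4*sqrt(o**2 + x**2))
P(W, -24)/T(-81) = (-24 + 4*sqrt((-24)**2 + (-78)**2))/((-81*(4 - 81))) = (-24 + 4*sqrt(576 + 6084))/((-81*(-77))) = (-24 + 4*sqrt(6660))/6237 = (-24 + 4*(6*sqrt(185)))*(1/6237) = (-24 + 24*sqrt(185))*(1/6237) = -8/2079 + 8*sqrt(185)/2079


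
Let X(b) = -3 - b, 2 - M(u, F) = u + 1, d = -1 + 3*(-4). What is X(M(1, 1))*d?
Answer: 39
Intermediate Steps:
d = -13 (d = -1 - 12 = -13)
M(u, F) = 1 - u (M(u, F) = 2 - (u + 1) = 2 - (1 + u) = 2 + (-1 - u) = 1 - u)
X(M(1, 1))*d = (-3 - (1 - 1*1))*(-13) = (-3 - (1 - 1))*(-13) = (-3 - 1*0)*(-13) = (-3 + 0)*(-13) = -3*(-13) = 39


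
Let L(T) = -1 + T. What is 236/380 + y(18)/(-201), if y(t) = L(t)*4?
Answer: 5399/19095 ≈ 0.28274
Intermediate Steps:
y(t) = -4 + 4*t (y(t) = (-1 + t)*4 = -4 + 4*t)
236/380 + y(18)/(-201) = 236/380 + (-4 + 4*18)/(-201) = 236*(1/380) + (-4 + 72)*(-1/201) = 59/95 + 68*(-1/201) = 59/95 - 68/201 = 5399/19095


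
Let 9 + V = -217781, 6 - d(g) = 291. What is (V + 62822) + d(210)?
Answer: -155253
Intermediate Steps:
d(g) = -285 (d(g) = 6 - 1*291 = 6 - 291 = -285)
V = -217790 (V = -9 - 217781 = -217790)
(V + 62822) + d(210) = (-217790 + 62822) - 285 = -154968 - 285 = -155253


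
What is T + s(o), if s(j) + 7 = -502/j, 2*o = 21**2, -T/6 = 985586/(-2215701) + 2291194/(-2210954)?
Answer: -15601822121779/40006972741491 ≈ -0.38998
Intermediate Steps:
T = 7255686146038/816468831459 (T = -6*(985586/(-2215701) + 2291194/(-2210954)) = -6*(985586*(-1/2215701) + 2291194*(-1/2210954)) = -6*(-985586/2215701 - 1145597/1105477) = -6*(-3627843073019/2449406494377) = 7255686146038/816468831459 ≈ 8.8867)
o = 441/2 (o = (1/2)*21**2 = (1/2)*441 = 441/2 ≈ 220.50)
s(j) = -7 - 502/j
T + s(o) = 7255686146038/816468831459 + (-7 - 502/441/2) = 7255686146038/816468831459 + (-7 - 502*2/441) = 7255686146038/816468831459 + (-7 - 1004/441) = 7255686146038/816468831459 - 4091/441 = -15601822121779/40006972741491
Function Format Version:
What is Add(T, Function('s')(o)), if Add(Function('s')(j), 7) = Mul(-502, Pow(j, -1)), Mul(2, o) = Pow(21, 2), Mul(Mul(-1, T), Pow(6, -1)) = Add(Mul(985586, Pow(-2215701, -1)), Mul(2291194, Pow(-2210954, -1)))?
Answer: Rational(-15601822121779, 40006972741491) ≈ -0.38998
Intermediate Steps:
T = Rational(7255686146038, 816468831459) (T = Mul(-6, Add(Mul(985586, Pow(-2215701, -1)), Mul(2291194, Pow(-2210954, -1)))) = Mul(-6, Add(Mul(985586, Rational(-1, 2215701)), Mul(2291194, Rational(-1, 2210954)))) = Mul(-6, Add(Rational(-985586, 2215701), Rational(-1145597, 1105477))) = Mul(-6, Rational(-3627843073019, 2449406494377)) = Rational(7255686146038, 816468831459) ≈ 8.8867)
o = Rational(441, 2) (o = Mul(Rational(1, 2), Pow(21, 2)) = Mul(Rational(1, 2), 441) = Rational(441, 2) ≈ 220.50)
Function('s')(j) = Add(-7, Mul(-502, Pow(j, -1)))
Add(T, Function('s')(o)) = Add(Rational(7255686146038, 816468831459), Add(-7, Mul(-502, Pow(Rational(441, 2), -1)))) = Add(Rational(7255686146038, 816468831459), Add(-7, Mul(-502, Rational(2, 441)))) = Add(Rational(7255686146038, 816468831459), Add(-7, Rational(-1004, 441))) = Add(Rational(7255686146038, 816468831459), Rational(-4091, 441)) = Rational(-15601822121779, 40006972741491)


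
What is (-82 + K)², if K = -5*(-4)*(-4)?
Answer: 26244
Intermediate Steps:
K = -80 (K = 20*(-4) = -80)
(-82 + K)² = (-82 - 80)² = (-162)² = 26244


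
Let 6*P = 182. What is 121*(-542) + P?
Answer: -196655/3 ≈ -65552.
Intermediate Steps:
P = 91/3 (P = (⅙)*182 = 91/3 ≈ 30.333)
121*(-542) + P = 121*(-542) + 91/3 = -65582 + 91/3 = -196655/3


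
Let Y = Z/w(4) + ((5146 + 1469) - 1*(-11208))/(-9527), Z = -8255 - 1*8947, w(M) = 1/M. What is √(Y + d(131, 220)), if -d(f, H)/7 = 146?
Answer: I*√6338200995791/9527 ≈ 264.26*I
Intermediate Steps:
d(f, H) = -1022 (d(f, H) = -7*146 = -1022)
Z = -17202 (Z = -8255 - 8947 = -17202)
Y = -655551639/9527 (Y = -17202/(1/4) + ((5146 + 1469) - 1*(-11208))/(-9527) = -17202/¼ + (6615 + 11208)*(-1/9527) = -17202*4 + 17823*(-1/9527) = -68808 - 17823/9527 = -655551639/9527 ≈ -68810.)
√(Y + d(131, 220)) = √(-655551639/9527 - 1022) = √(-665288233/9527) = I*√6338200995791/9527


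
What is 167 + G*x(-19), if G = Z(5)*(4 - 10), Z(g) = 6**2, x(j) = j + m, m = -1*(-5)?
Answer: 3191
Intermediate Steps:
m = 5
x(j) = 5 + j (x(j) = j + 5 = 5 + j)
Z(g) = 36
G = -216 (G = 36*(4 - 10) = 36*(-6) = -216)
167 + G*x(-19) = 167 - 216*(5 - 19) = 167 - 216*(-14) = 167 + 3024 = 3191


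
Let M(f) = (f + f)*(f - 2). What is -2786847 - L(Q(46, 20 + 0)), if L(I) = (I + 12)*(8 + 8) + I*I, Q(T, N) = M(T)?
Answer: -19238111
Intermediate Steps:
M(f) = 2*f*(-2 + f) (M(f) = (2*f)*(-2 + f) = 2*f*(-2 + f))
Q(T, N) = 2*T*(-2 + T)
L(I) = 192 + I**2 + 16*I (L(I) = (12 + I)*16 + I**2 = (192 + 16*I) + I**2 = 192 + I**2 + 16*I)
-2786847 - L(Q(46, 20 + 0)) = -2786847 - (192 + (2*46*(-2 + 46))**2 + 16*(2*46*(-2 + 46))) = -2786847 - (192 + (2*46*44)**2 + 16*(2*46*44)) = -2786847 - (192 + 4048**2 + 16*4048) = -2786847 - (192 + 16386304 + 64768) = -2786847 - 1*16451264 = -2786847 - 16451264 = -19238111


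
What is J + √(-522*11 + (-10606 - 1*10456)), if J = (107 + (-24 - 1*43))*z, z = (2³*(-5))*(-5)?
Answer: 8000 + 2*I*√6701 ≈ 8000.0 + 163.72*I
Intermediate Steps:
z = 200 (z = (8*(-5))*(-5) = -40*(-5) = 200)
J = 8000 (J = (107 + (-24 - 1*43))*200 = (107 + (-24 - 43))*200 = (107 - 67)*200 = 40*200 = 8000)
J + √(-522*11 + (-10606 - 1*10456)) = 8000 + √(-522*11 + (-10606 - 1*10456)) = 8000 + √(-5742 + (-10606 - 10456)) = 8000 + √(-5742 - 21062) = 8000 + √(-26804) = 8000 + 2*I*√6701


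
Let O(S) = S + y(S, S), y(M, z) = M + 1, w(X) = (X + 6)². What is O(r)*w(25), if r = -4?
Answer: -6727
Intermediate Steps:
w(X) = (6 + X)²
y(M, z) = 1 + M
O(S) = 1 + 2*S (O(S) = S + (1 + S) = 1 + 2*S)
O(r)*w(25) = (1 + 2*(-4))*(6 + 25)² = (1 - 8)*31² = -7*961 = -6727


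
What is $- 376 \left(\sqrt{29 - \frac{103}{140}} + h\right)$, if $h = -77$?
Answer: $28952 - \frac{188 \sqrt{138495}}{35} \approx 26953.0$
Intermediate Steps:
$- 376 \left(\sqrt{29 - \frac{103}{140}} + h\right) = - 376 \left(\sqrt{29 - \frac{103}{140}} - 77\right) = - 376 \left(\sqrt{\frac{3957}{140}} - 77\right) = - 376 \left(\frac{\sqrt{138495}}{70} - 77\right) = - 376 \left(-77 + \frac{\sqrt{138495}}{70}\right) = 28952 - \frac{188 \sqrt{138495}}{35}$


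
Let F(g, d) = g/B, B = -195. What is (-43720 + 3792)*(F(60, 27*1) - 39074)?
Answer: 20282066448/13 ≈ 1.5602e+9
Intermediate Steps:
F(g, d) = -g/195 (F(g, d) = g/(-195) = g*(-1/195) = -g/195)
(-43720 + 3792)*(F(60, 27*1) - 39074) = (-43720 + 3792)*(-1/195*60 - 39074) = -39928*(-4/13 - 39074) = -39928*(-507966/13) = 20282066448/13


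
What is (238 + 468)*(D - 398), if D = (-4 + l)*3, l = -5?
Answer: -300050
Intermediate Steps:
D = -27 (D = (-4 - 5)*3 = -9*3 = -27)
(238 + 468)*(D - 398) = (238 + 468)*(-27 - 398) = 706*(-425) = -300050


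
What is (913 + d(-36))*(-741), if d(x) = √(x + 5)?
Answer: -676533 - 741*I*√31 ≈ -6.7653e+5 - 4125.7*I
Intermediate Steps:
d(x) = √(5 + x)
(913 + d(-36))*(-741) = (913 + √(5 - 36))*(-741) = (913 + √(-31))*(-741) = (913 + I*√31)*(-741) = -676533 - 741*I*√31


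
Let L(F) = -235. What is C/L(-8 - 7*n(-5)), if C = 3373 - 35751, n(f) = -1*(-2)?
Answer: 32378/235 ≈ 137.78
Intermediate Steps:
n(f) = 2
C = -32378
C/L(-8 - 7*n(-5)) = -32378/(-235) = -32378*(-1/235) = 32378/235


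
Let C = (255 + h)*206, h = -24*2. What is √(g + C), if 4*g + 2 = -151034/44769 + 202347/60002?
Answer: √1230775102208939427001254/5372459076 ≈ 206.50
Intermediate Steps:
h = -48
C = 42642 (C = (255 - 48)*206 = 207*206 = 42642)
g = -5375928301/10744918152 (g = -½ + (-151034/44769 + 202347/60002)/4 = -½ + (¼)*(-3469225/2686229538) = -½ - 3469225/10744918152 = -5375928301/10744918152 ≈ -0.50032)
√(g + C) = √(-5375928301/10744918152 + 42642) = √(458179423909283/10744918152) = √1230775102208939427001254/5372459076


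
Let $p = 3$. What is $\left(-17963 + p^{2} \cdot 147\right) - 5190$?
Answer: $-21830$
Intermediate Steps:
$\left(-17963 + p^{2} \cdot 147\right) - 5190 = \left(-17963 + 3^{2} \cdot 147\right) - 5190 = \left(-17963 + 9 \cdot 147\right) - 5190 = \left(-17963 + 1323\right) - 5190 = -16640 - 5190 = -21830$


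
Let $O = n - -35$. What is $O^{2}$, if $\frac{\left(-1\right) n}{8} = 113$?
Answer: $755161$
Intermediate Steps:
$n = -904$ ($n = \left(-8\right) 113 = -904$)
$O = -869$ ($O = -904 - -35 = -904 + 35 = -869$)
$O^{2} = \left(-869\right)^{2} = 755161$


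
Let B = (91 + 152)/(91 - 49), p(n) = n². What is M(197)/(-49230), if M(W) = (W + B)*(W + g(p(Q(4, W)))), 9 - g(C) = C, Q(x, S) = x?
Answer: -53941/68922 ≈ -0.78264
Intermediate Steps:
B = 81/14 (B = 243/42 = 243*(1/42) = 81/14 ≈ 5.7857)
g(C) = 9 - C
M(W) = (-7 + W)*(81/14 + W) (M(W) = (W + 81/14)*(W + (9 - 1*4²)) = (81/14 + W)*(W + (9 - 1*16)) = (81/14 + W)*(W + (9 - 16)) = (81/14 + W)*(W - 7) = (81/14 + W)*(-7 + W) = (-7 + W)*(81/14 + W))
M(197)/(-49230) = (-81/2 + 197² - 17/14*197)/(-49230) = (-81/2 + 38809 - 3349/14)*(-1/49230) = (269705/7)*(-1/49230) = -53941/68922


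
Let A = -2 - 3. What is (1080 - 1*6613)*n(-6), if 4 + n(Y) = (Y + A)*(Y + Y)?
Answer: -708224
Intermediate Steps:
A = -5
n(Y) = -4 + 2*Y*(-5 + Y) (n(Y) = -4 + (Y - 5)*(Y + Y) = -4 + (-5 + Y)*(2*Y) = -4 + 2*Y*(-5 + Y))
(1080 - 1*6613)*n(-6) = (1080 - 1*6613)*(-4 - 10*(-6) + 2*(-6)²) = (1080 - 6613)*(-4 + 60 + 2*36) = -5533*(-4 + 60 + 72) = -5533*128 = -708224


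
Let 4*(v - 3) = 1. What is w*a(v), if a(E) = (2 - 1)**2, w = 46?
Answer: 46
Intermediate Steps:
v = 13/4 (v = 3 + (1/4)*1 = 3 + 1/4 = 13/4 ≈ 3.2500)
a(E) = 1 (a(E) = 1**2 = 1)
w*a(v) = 46*1 = 46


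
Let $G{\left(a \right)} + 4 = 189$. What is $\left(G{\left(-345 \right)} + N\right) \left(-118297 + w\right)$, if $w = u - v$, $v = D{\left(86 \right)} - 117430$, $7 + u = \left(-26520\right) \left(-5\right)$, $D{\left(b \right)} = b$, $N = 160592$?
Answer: $21164684280$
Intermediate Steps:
$G{\left(a \right)} = 185$ ($G{\left(a \right)} = -4 + 189 = 185$)
$u = 132593$ ($u = -7 - -132600 = -7 + 132600 = 132593$)
$v = -117344$ ($v = 86 - 117430 = -117344$)
$w = 249937$ ($w = 132593 - -117344 = 132593 + 117344 = 249937$)
$\left(G{\left(-345 \right)} + N\right) \left(-118297 + w\right) = \left(185 + 160592\right) \left(-118297 + 249937\right) = 160777 \cdot 131640 = 21164684280$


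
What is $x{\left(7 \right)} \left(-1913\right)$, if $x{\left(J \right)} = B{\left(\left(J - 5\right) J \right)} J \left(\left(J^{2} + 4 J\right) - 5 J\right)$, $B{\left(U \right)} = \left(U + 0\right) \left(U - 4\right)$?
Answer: $-78739080$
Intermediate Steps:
$B{\left(U \right)} = U \left(-4 + U\right)$
$x{\left(J \right)} = J^{2} \left(-5 + J\right) \left(-4 + J \left(-5 + J\right)\right) \left(J^{2} - J\right)$ ($x{\left(J \right)} = \left(J - 5\right) J \left(-4 + \left(J - 5\right) J\right) J \left(\left(J^{2} + 4 J\right) - 5 J\right) = \left(-5 + J\right) J \left(-4 + \left(-5 + J\right) J\right) J \left(J^{2} - J\right) = J \left(-5 + J\right) \left(-4 + J \left(-5 + J\right)\right) J \left(J^{2} - J\right) = J^{2} \left(-5 + J\right) \left(-4 + J \left(-5 + J\right)\right) \left(J^{2} - J\right)$)
$x{\left(7 \right)} \left(-1913\right) = 7^{3} \left(-1 + 7\right) \left(-5 + 7\right) \left(-4 + 7 \left(-5 + 7\right)\right) \left(-1913\right) = 343 \cdot 6 \cdot 2 \left(-4 + 7 \cdot 2\right) \left(-1913\right) = 343 \cdot 6 \cdot 2 \left(-4 + 14\right) \left(-1913\right) = 343 \cdot 6 \cdot 2 \cdot 10 \left(-1913\right) = 41160 \left(-1913\right) = -78739080$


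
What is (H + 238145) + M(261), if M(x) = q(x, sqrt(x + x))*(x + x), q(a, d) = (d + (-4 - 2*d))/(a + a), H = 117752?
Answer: 355893 - 3*sqrt(58) ≈ 3.5587e+5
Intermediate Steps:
q(a, d) = (-4 - d)/(2*a) (q(a, d) = (-4 - d)/((2*a)) = (-4 - d)*(1/(2*a)) = (-4 - d)/(2*a))
M(x) = -4 - sqrt(2)*sqrt(x) (M(x) = ((-4 - sqrt(x + x))/(2*x))*(x + x) = ((-4 - sqrt(2*x))/(2*x))*(2*x) = ((-4 - sqrt(2)*sqrt(x))/(2*x))*(2*x) = -4 - sqrt(2)*sqrt(x))
(H + 238145) + M(261) = (117752 + 238145) + (-4 - sqrt(2)*sqrt(261)) = 355897 + (-4 - sqrt(2)*3*sqrt(29)) = 355897 + (-4 - 3*sqrt(58)) = 355893 - 3*sqrt(58)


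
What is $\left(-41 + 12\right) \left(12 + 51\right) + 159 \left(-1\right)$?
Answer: $-1986$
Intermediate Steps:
$\left(-41 + 12\right) \left(12 + 51\right) + 159 \left(-1\right) = \left(-29\right) 63 - 159 = -1827 - 159 = -1986$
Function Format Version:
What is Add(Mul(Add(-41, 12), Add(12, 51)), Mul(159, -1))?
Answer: -1986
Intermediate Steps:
Add(Mul(Add(-41, 12), Add(12, 51)), Mul(159, -1)) = Add(Mul(-29, 63), -159) = Add(-1827, -159) = -1986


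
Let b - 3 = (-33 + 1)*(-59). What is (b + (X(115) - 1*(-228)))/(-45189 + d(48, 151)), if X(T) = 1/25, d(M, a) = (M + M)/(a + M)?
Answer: -1506032/32116125 ≈ -0.046893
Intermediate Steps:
d(M, a) = 2*M/(M + a) (d(M, a) = (2*M)/(M + a) = 2*M/(M + a))
X(T) = 1/25
b = 1891 (b = 3 + (-33 + 1)*(-59) = 3 - 32*(-59) = 3 + 1888 = 1891)
(b + (X(115) - 1*(-228)))/(-45189 + d(48, 151)) = (1891 + (1/25 - 1*(-228)))/(-45189 + 2*48/(48 + 151)) = (1891 + (1/25 + 228))/(-45189 + 2*48/199) = (1891 + 5701/25)/(-45189 + 2*48*(1/199)) = 52976/(25*(-45189 + 96/199)) = 52976/(25*(-8992515/199)) = (52976/25)*(-199/8992515) = -1506032/32116125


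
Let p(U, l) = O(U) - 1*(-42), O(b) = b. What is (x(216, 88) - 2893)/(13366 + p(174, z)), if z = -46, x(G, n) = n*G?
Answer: 16115/13582 ≈ 1.1865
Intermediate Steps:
x(G, n) = G*n
p(U, l) = 42 + U (p(U, l) = U - 1*(-42) = U + 42 = 42 + U)
(x(216, 88) - 2893)/(13366 + p(174, z)) = (216*88 - 2893)/(13366 + (42 + 174)) = (19008 - 2893)/(13366 + 216) = 16115/13582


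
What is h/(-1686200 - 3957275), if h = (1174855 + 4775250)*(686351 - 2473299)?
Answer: 2126505645908/1128695 ≈ 1.8840e+6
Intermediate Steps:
h = -10632528229540 (h = 5950105*(-1786948) = -10632528229540)
h/(-1686200 - 3957275) = -10632528229540/(-1686200 - 3957275) = -10632528229540/(-5643475) = -10632528229540*(-1/5643475) = 2126505645908/1128695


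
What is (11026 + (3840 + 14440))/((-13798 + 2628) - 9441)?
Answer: -29306/20611 ≈ -1.4219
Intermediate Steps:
(11026 + (3840 + 14440))/((-13798 + 2628) - 9441) = (11026 + 18280)/(-11170 - 9441) = 29306/(-20611) = 29306*(-1/20611) = -29306/20611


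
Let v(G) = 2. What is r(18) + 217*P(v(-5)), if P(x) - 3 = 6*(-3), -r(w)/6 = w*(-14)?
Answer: -1743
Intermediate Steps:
r(w) = 84*w (r(w) = -6*w*(-14) = -(-84)*w = 84*w)
P(x) = -15 (P(x) = 3 + 6*(-3) = 3 - 18 = -15)
r(18) + 217*P(v(-5)) = 84*18 + 217*(-15) = 1512 - 3255 = -1743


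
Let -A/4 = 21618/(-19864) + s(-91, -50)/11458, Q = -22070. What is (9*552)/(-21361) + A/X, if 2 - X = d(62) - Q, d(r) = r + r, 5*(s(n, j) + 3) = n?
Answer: -7848205110116521/33716584179171920 ≈ -0.23277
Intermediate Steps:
s(n, j) = -3 + n/5
d(r) = 2*r
A = 310150201/71125535 (A = -4*(21618/(-19864) + (-3 + (⅕)*(-91))/11458) = -4*(21618*(-1/19864) + (-3 - 91/5)*(1/11458)) = -4*(-10809/9932 - 106/5*1/11458) = -4*(-10809/9932 - 53/28645) = -4*(-310150201/284502140) = 310150201/71125535 ≈ 4.3606)
X = -22192 (X = 2 - (2*62 - 1*(-22070)) = 2 - (124 + 22070) = 2 - 1*22194 = 2 - 22194 = -22192)
(9*552)/(-21361) + A/X = (9*552)/(-21361) + (310150201/71125535)/(-22192) = 4968*(-1/21361) + (310150201/71125535)*(-1/22192) = -4968/21361 - 310150201/1578417872720 = -7848205110116521/33716584179171920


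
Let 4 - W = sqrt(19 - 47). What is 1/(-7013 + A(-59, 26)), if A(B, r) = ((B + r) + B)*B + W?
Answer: I/(-1581*I + 2*sqrt(7)) ≈ -0.0006325 + 2.117e-6*I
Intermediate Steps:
W = 4 - 2*I*sqrt(7) (W = 4 - sqrt(19 - 47) = 4 - sqrt(-28) = 4 - 2*I*sqrt(7) ≈ 4.0 - 5.2915*I)
A(B, r) = 4 + B*(r + 2*B) - 2*I*sqrt(7) (A(B, r) = ((B + r) + B)*B + (4 - 2*I*sqrt(7)) = (r + 2*B)*B + (4 - 2*I*sqrt(7)) = B*(r + 2*B) + (4 - 2*I*sqrt(7)) = 4 + B*(r + 2*B) - 2*I*sqrt(7))
1/(-7013 + A(-59, 26)) = 1/(-7013 + (4 + 2*(-59)**2 - 59*26 - 2*I*sqrt(7))) = 1/(-7013 + (4 + 2*3481 - 1534 - 2*I*sqrt(7))) = 1/(-7013 + (4 + 6962 - 1534 - 2*I*sqrt(7))) = 1/(-7013 + (5432 - 2*I*sqrt(7))) = 1/(-1581 - 2*I*sqrt(7))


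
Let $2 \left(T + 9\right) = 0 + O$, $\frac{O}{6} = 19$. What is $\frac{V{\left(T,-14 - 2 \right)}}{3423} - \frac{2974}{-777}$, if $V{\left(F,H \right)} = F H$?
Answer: $\frac{456346}{126651} \approx 3.6032$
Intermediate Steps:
$O = 114$ ($O = 6 \cdot 19 = 114$)
$T = 48$ ($T = -9 + \frac{0 + 114}{2} = -9 + \frac{1}{2} \cdot 114 = -9 + 57 = 48$)
$\frac{V{\left(T,-14 - 2 \right)}}{3423} - \frac{2974}{-777} = \frac{48 \left(-14 - 2\right)}{3423} - \frac{2974}{-777} = 48 \left(-14 - 2\right) \frac{1}{3423} - - \frac{2974}{777} = 48 \left(-16\right) \frac{1}{3423} + \frac{2974}{777} = \left(-768\right) \frac{1}{3423} + \frac{2974}{777} = - \frac{256}{1141} + \frac{2974}{777} = \frac{456346}{126651}$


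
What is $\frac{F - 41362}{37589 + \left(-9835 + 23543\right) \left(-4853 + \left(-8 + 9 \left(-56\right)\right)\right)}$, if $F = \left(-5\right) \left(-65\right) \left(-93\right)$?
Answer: $\frac{71587}{73505831} \approx 0.0009739$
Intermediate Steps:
$F = -30225$ ($F = 325 \left(-93\right) = -30225$)
$\frac{F - 41362}{37589 + \left(-9835 + 23543\right) \left(-4853 + \left(-8 + 9 \left(-56\right)\right)\right)} = \frac{-30225 - 41362}{37589 + \left(-9835 + 23543\right) \left(-4853 + \left(-8 + 9 \left(-56\right)\right)\right)} = - \frac{71587}{37589 + 13708 \left(-4853 - 512\right)} = - \frac{71587}{37589 + 13708 \left(-5365\right)} = - \frac{71587}{37589 - 73543420} = - \frac{71587}{-73505831} = \left(-71587\right) \left(- \frac{1}{73505831}\right) = \frac{71587}{73505831}$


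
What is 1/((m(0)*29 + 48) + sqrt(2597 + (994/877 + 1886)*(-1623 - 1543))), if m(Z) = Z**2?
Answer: 42096/5239523695 - I*sqrt(4593290207299)/5239523695 ≈ 8.0343e-6 - 0.00040904*I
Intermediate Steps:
1/((m(0)*29 + 48) + sqrt(2597 + (994/877 + 1886)*(-1623 - 1543))) = 1/((0**2*29 + 48) + sqrt(2597 + (994/877 + 1886)*(-1623 - 1543))) = 1/((0*29 + 48) + sqrt(2597 + (994*(1/877) + 1886)*(-3166))) = 1/((0 + 48) + sqrt(2597 + (994/877 + 1886)*(-3166))) = 1/(48 + sqrt(2597 + (1655016/877)*(-3166))) = 1/(48 + sqrt(2597 - 5239780656/877)) = 1/(48 + sqrt(-5237503087/877)) = 1/(48 + I*sqrt(4593290207299)/877)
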